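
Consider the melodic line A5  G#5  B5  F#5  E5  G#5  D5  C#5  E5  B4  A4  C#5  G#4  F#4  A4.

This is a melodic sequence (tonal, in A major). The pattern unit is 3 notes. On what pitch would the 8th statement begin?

Taking 3-note groups, the heads are A5, F#5, D5, B4, G#4: the pattern moves down a 3rd.
Continuing: E4 → C#4 → A3. Statement 8 starts on A3.

A3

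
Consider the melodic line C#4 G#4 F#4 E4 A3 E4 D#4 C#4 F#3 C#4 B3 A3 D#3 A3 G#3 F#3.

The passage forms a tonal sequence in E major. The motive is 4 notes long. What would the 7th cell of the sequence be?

E2 B2 A2 G#2

The 4-note cells begin on C#4, A3, F#3, D#3 — each down a 3rd from the last.
Continuing the starts: B2 → G#2 → E2.
So cell 7 is E2 B2 A2 G#2.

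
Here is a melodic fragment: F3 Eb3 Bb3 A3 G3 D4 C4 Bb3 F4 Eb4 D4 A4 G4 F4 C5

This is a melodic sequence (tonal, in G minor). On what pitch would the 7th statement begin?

Unit = 3 notes; the statements start on F3, A3, C4, Eb4, G4, moving up a 3rd each time.
Extending the heads up a 3rd: Bb4 → D5.

D5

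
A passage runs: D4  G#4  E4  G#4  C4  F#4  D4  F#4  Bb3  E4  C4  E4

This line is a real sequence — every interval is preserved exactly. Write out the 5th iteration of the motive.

The 4-note cells begin on D4, C4, Bb3 — each down a 2nd from the last.
Carrying on: Ab3 → Gb3.
From Gb3 the exact shape gives Gb3 C4 Ab3 C4.

Gb3 C4 Ab3 C4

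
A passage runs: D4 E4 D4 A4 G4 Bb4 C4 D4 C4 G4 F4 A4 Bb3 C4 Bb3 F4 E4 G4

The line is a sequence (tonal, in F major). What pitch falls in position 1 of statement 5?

With 6-note cells, note 1 of each statement runs D4, C4, Bb3.
Carrying that down a 2nd forward: A3 → G3.

G3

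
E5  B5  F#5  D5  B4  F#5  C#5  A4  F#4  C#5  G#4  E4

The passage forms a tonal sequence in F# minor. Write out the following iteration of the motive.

C#4 G#4 D4 B3

The 4-note cells begin on E5, B4, F#4 — each down a 4th from the last.
So cell 4 is C#4 G#4 D4 B3.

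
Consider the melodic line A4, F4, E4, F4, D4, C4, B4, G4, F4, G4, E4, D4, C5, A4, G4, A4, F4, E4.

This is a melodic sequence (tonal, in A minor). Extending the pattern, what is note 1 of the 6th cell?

The unit is 6 notes. Position-1 pitches of the 3 shown cells: A4, B4, C5.
Extending up a 2nd: D5 → E5 → F5.

F5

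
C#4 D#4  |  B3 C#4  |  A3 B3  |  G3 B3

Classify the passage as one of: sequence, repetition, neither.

Note 2 of cell 4 is B3; if this were a sequence it would be A3. No unit length gives a consistent transposition pattern.

neither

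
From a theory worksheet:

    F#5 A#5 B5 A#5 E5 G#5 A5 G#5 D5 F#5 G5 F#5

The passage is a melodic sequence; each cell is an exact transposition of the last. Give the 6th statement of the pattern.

With a 4-note motive the entries are F#5, E5, D5, each down a 2nd from the previous.
Extending down a 2nd: C5 → Bb4 → Ab4.
So cell 6 is Ab4 C5 Db5 C5.

Ab4 C5 Db5 C5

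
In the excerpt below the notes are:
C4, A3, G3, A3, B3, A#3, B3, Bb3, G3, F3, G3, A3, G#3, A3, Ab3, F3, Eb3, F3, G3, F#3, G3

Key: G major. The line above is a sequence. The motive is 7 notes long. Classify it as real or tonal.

real

Each cell has the same semitone pattern (-3, -2, 2, 2, -1, 1) — intervals are preserved exactly.
And A#3 lies outside G major, so the sequence is real rather than tonal.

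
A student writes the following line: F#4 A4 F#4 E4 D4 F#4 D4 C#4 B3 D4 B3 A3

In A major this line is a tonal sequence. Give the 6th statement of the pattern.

C#3 E3 C#3 B2

The 4-note cells begin on F#4, D4, B3 — each down a 3rd from the last.
Continuing the starts: G#3 → E3 → C#3.
Statement 6 starts on C#3 and keeps the same diatonic contour: C#3 E3 C#3 B2.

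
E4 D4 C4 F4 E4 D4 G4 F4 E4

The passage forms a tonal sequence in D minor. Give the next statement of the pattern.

The 3-note cells begin on E4, F4, G4 — each up a 2nd from the last.
Statement 4 starts on A4 and keeps the same diatonic contour: A4 G4 F4.

A4 G4 F4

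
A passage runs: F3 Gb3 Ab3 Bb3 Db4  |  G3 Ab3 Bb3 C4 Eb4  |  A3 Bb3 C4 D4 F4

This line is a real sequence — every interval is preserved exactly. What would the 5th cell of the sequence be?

The 5-note cells begin on F3, G3, A3 — each up a 2nd from the last.
Continuing the starts: B3 → C#4.
From C#4 the exact shape gives C#4 D4 E4 F#4 A4.

C#4 D4 E4 F#4 A4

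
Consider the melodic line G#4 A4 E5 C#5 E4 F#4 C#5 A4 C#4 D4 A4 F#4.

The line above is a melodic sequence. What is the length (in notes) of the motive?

12 notes total. Splitting into 3 groups of 4:
G#4 A4 E5 C#5 | E4 F#4 C#5 A4 | C#4 D4 A4 F#4
That's a consistent down a 3rd shift per cell, and no other grouping gives one.

4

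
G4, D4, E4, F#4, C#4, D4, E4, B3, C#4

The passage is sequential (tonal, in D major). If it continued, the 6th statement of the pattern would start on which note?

B3

Taking 3-note groups, the heads are G4, F#4, E4: the pattern moves down a 2nd.
Continuing: D4 → C#4 → B3. Statement 6 starts on B3.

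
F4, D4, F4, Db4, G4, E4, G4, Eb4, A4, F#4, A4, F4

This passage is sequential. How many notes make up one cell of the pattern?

There are 12 notes; a 4-note unit gives 3 cells:
F4 D4 F4 Db4 | G4 E4 G4 Eb4 | A4 F#4 A4 F4
That's a consistent up a 2nd shift per cell, and no other grouping gives one.

4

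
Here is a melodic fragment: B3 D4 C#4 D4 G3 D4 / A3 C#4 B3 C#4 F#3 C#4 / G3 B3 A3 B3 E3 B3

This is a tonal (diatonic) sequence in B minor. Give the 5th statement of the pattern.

Taking 6-note groups, the heads are B3, A3, G3: the pattern moves down a 2nd.
Continuing the starts: F#3 → E3.
Statement 5 starts on E3 and keeps the same diatonic contour: E3 G3 F#3 G3 C#3 G3.

E3 G3 F#3 G3 C#3 G3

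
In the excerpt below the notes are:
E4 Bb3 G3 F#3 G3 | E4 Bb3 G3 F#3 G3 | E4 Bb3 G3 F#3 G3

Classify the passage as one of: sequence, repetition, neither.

repetition

Each 5-note cell is identical (E4 Bb3 G3 F#3 G3), restated at the same pitch.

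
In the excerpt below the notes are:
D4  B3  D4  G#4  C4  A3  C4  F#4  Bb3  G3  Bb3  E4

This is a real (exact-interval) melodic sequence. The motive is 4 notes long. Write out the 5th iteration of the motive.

Gb3 Eb3 Gb3 C4

Unit = 4 notes; the statements start on D4, C4, Bb3, moving down a 2nd each time.
Carrying on: Ab3 → Gb3.
From Gb3 the exact shape gives Gb3 Eb3 Gb3 C4.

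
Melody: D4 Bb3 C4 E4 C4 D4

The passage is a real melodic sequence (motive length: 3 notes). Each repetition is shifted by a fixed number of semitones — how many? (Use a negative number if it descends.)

2

Taking 3-note groups, the heads are D4, E4: the pattern moves up a 2nd.
D4→E4 is 64 − 62 = 2 semitones.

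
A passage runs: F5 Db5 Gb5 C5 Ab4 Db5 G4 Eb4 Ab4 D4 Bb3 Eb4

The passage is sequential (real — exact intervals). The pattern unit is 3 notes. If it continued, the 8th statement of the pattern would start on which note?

F#2

Taking 3-note groups, the heads are F5, C5, G4, D4: the pattern moves down a 4th.
Extending the heads down a 4th: A3 → E3 → B2 → F#2.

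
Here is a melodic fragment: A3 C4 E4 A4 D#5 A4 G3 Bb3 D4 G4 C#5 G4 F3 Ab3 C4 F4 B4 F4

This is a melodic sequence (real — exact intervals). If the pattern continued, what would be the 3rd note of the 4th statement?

Bb3

With 6-note cells, note 3 of each statement runs E4, D4, C4.
From C4, down a 2nd gives Bb3.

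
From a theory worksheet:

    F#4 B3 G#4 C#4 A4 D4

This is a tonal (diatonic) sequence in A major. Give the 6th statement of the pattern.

D5 G#4

With a 2-note motive the entries are F#4, G#4, A4, each up a 2nd from the previous.
Continuing the starts: B4 → C#5 → D5.
Statement 6 starts on D5 and keeps the same diatonic contour: D5 G#4.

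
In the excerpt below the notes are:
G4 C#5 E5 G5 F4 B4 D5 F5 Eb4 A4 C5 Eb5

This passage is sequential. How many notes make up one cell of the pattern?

12 notes total. Splitting into 3 groups of 4:
G4 C#5 E5 G5 | F4 B4 D5 F5 | Eb4 A4 C5 Eb5
Each cell is the previous one down a 2nd — so the unit is 4 notes.

4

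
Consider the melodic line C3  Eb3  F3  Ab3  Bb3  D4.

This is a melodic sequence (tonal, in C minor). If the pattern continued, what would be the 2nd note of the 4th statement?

Grouping in 2s, the 2nd note of each cell is Eb3, Ab3, D4.
Each moves up a 4th; the next is G4.

G4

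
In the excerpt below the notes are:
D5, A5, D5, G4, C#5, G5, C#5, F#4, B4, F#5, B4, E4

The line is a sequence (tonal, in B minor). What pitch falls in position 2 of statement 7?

Grouping in 4s, the 2nd note of each cell is A5, G5, F#5.
Extending down a 2nd: E5 → D5 → C#5 → B4.

B4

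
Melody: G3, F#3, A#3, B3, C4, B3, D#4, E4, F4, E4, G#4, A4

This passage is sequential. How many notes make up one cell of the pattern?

There are 12 notes; a 4-note unit gives 3 cells:
G3 F#3 A#3 B3 | C4 B3 D#4 E4 | F4 E4 G#4 A4
Each cell is the previous one up a 4th — so the unit is 4 notes.

4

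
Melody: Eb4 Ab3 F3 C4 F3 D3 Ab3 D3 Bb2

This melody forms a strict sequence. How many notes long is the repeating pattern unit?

3

There are 9 notes; a 3-note unit gives 3 cells:
Eb4 Ab3 F3 | C4 F3 D3 | Ab3 D3 Bb2
Each cell is the previous one down a 3rd — so the unit is 3 notes.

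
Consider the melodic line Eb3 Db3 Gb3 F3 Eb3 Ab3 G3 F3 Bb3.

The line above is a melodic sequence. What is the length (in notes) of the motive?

3

Try groups of 3 (3 cells in 9 notes):
Eb3 Db3 Gb3 | F3 Eb3 Ab3 | G3 F3 Bb3
Every group is a transposition up a 2nd of the one before; no shorter unit works.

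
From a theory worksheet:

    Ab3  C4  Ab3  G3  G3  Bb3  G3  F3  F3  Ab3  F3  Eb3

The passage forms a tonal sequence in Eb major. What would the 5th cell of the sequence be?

With a 4-note motive the entries are Ab3, G3, F3, each down a 2nd from the previous.
Continuing the starts: Eb3 → D3.
From D3 the diatonic shape gives D3 F3 D3 C3.

D3 F3 D3 C3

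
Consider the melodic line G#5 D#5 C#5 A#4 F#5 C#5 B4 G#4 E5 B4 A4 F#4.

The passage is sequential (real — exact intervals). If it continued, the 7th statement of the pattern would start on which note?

Taking 4-note groups, the heads are G#5, F#5, E5: the pattern moves down a 2nd.
Extending the heads down a 2nd: D5 → C5 → Bb4 → Ab4.

Ab4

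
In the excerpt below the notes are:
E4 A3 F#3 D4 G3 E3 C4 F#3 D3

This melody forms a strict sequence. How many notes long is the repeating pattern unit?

3

There are 9 notes; a 3-note unit gives 3 cells:
E4 A3 F#3 | D4 G3 E3 | C4 F#3 D3
Every group is a transposition down a 2nd of the one before; no shorter unit works.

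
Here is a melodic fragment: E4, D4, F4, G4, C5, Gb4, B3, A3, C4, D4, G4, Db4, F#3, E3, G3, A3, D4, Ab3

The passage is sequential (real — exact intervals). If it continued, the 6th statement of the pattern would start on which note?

The 6-note cells begin on E4, B3, F#3 — each down a 4th from the last.
Continuing: C#3 → G#2 → D#2. Statement 6 starts on D#2.

D#2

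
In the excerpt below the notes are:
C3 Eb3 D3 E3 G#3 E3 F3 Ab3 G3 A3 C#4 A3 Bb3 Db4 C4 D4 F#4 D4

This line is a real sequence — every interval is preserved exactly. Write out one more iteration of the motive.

Eb4 Gb4 F4 G4 B4 G4

With a 6-note motive the entries are C3, F3, Bb3, each up a 4th from the previous.
So cell 4 is Eb4 Gb4 F4 G4 B4 G4.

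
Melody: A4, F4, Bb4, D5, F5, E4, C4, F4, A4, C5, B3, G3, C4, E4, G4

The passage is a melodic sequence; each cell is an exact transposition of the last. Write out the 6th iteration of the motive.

G#2 E2 A2 C#3 E3

With a 5-note motive the entries are A4, E4, B3, each down a 4th from the previous.
Carrying on: F#3 → C#3 → G#2.
Statement 6 starts on G#2 and keeps the same exact contour: G#2 E2 A2 C#3 E3.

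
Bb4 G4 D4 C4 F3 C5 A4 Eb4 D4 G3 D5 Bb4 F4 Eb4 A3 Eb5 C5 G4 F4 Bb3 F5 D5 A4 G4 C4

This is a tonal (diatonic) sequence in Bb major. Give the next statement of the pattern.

The 5-note cells begin on Bb4, C5, D5, Eb5, F5 — each up a 2nd from the last.
From G5 the diatonic shape gives G5 Eb5 Bb4 A4 D4.

G5 Eb5 Bb4 A4 D4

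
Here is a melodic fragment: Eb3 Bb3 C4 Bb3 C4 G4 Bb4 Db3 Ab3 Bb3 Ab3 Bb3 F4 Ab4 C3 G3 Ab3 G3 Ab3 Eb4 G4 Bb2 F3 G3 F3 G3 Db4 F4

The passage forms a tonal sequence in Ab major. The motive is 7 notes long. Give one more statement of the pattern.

Taking 7-note groups, the heads are Eb3, Db3, C3, Bb2: the pattern moves down a 2nd.
Statement 5 starts on Ab2 and keeps the same diatonic contour: Ab2 Eb3 F3 Eb3 F3 C4 Eb4.

Ab2 Eb3 F3 Eb3 F3 C4 Eb4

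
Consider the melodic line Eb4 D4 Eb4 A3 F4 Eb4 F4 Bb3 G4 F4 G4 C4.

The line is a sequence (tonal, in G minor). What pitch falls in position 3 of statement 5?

With 4-note cells, note 3 of each statement runs Eb4, F4, G4.
Extending up a 2nd: A4 → Bb4.

Bb4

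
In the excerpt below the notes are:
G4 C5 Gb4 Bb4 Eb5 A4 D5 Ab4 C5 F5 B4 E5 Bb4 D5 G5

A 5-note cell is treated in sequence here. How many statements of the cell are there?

3

15 notes in groups of 5 gives 15/5 = 3 statements.
Starts: G4, A4, B4 — each up a 2nd.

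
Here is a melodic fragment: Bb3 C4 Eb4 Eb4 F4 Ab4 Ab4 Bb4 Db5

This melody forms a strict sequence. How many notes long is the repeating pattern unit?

3

There are 9 notes; a 3-note unit gives 3 cells:
Bb3 C4 Eb4 | Eb4 F4 Ab4 | Ab4 Bb4 Db5
Every group is a transposition up a 4th of the one before; no shorter unit works.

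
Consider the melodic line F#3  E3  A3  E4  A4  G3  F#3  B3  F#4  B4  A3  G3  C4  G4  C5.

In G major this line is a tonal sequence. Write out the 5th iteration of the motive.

C4 B3 E4 B4 E5

The 5-note cells begin on F#3, G3, A3 — each up a 2nd from the last.
Extending up a 2nd: B3 → C4.
Statement 5 starts on C4 and keeps the same diatonic contour: C4 B3 E4 B4 E5.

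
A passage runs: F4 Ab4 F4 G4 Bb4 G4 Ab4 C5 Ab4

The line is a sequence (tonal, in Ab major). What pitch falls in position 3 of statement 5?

With 3-note cells, note 3 of each statement runs F4, G4, Ab4.
Carrying that up a 2nd forward: Bb4 → C5.

C5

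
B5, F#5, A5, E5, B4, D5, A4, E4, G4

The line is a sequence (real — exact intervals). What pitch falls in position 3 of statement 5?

F3

The unit is 3 notes. Position-3 pitches of the 3 shown cells: A5, D5, G4.
Extending down a 5th: C4 → F3.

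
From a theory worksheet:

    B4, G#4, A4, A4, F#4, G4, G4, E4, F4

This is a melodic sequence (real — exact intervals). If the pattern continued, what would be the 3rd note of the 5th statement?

Grouping in 3s, the 3rd note of each cell is A4, G4, F4.
Extending down a 2nd: Eb4 → Db4.

Db4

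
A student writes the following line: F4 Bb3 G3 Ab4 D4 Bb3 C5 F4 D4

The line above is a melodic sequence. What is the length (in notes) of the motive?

Try groups of 3 (3 cells in 9 notes):
F4 Bb3 G3 | Ab4 D4 Bb3 | C5 F4 D4
Each cell is the previous one up a 3rd — so the unit is 3 notes.

3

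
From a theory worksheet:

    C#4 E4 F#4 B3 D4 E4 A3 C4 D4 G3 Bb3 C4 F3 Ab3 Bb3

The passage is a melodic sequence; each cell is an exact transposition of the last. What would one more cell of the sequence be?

With a 3-note motive the entries are C#4, B3, A3, G3, F3, each down a 2nd from the previous.
Statement 6 starts on Eb3 and keeps the same exact contour: Eb3 Gb3 Ab3.

Eb3 Gb3 Ab3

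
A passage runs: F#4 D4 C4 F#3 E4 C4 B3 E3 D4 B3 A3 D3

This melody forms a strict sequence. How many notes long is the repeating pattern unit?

12 notes total. Splitting into 3 groups of 4:
F#4 D4 C4 F#3 | E4 C4 B3 E3 | D4 B3 A3 D3
Every group is a transposition down a 2nd of the one before; no shorter unit works.

4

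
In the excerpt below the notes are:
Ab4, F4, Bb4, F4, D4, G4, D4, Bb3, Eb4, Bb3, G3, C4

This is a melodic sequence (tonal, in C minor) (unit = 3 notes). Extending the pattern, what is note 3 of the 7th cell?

Grouping in 3s, the 3rd note of each cell is Bb4, G4, Eb4, C4.
Extending down a 3rd: Ab3 → F3 → D3.

D3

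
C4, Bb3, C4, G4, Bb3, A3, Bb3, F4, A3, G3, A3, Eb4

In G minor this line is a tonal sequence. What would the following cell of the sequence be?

Taking 4-note groups, the heads are C4, Bb3, A3: the pattern moves down a 2nd.
Statement 4 starts on G3 and keeps the same diatonic contour: G3 F3 G3 D4.

G3 F3 G3 D4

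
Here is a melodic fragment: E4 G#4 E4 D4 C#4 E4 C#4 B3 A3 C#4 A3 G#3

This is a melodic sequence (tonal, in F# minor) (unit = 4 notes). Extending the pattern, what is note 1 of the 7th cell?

G#2

Grouping in 4s, the 1st note of each cell is E4, C#4, A3.
Extending down a 3rd: F#3 → D3 → B2 → G#2.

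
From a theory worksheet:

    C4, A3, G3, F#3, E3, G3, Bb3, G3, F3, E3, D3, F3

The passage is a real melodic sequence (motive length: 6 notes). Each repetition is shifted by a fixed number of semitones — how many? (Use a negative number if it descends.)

-2

Unit = 6 notes; the statements start on C4, Bb3, moving down a 2nd each time.
Counting half-steps from C4 to Bb3: -2.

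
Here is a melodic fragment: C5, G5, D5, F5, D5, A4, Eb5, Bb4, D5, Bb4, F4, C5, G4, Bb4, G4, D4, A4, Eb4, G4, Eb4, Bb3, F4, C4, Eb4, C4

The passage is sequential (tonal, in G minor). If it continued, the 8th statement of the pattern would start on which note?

C3

Unit = 5 notes; the statements start on C5, A4, F4, D4, Bb3, moving down a 3rd each time.
Extending the heads down a 3rd: G3 → Eb3 → C3.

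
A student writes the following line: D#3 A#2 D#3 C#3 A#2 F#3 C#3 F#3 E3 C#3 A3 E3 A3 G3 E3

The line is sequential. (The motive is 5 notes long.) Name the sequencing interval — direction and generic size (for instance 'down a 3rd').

With a 5-note motive the entries are D#3, F#3, A3, each up a 3rd from the previous.
D#3 to F#3 is up a 3rd.

up a 3rd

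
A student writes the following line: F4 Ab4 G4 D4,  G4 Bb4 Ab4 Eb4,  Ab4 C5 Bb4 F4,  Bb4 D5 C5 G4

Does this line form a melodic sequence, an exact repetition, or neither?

Each 4-note cell is the previous one transposed up a 2nd.

sequence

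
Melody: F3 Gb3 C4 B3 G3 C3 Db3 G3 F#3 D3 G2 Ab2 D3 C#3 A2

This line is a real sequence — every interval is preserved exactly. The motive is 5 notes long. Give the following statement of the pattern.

With a 5-note motive the entries are F3, C3, G2, each down a 4th from the previous.
Statement 4 starts on D2 and keeps the same exact contour: D2 Eb2 A2 G#2 E2.

D2 Eb2 A2 G#2 E2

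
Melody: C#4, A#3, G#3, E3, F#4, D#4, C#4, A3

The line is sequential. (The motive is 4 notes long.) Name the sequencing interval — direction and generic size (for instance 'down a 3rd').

up a 4th

Unit = 4 notes; the statements start on C#4, F#4, moving up a 4th each time.
From C#4 to F#4: up a 4th.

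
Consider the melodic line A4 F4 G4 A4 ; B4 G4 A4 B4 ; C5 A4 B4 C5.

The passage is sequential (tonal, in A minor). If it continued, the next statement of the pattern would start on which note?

D5

Unit = 4 notes; the statements start on A4, B4, C5, moving up a 2nd each time.
One more step up a 2nd gives D5.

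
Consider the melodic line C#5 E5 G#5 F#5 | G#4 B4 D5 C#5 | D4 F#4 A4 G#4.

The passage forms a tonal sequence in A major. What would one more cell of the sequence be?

A3 C#4 E4 D4

Unit = 4 notes; the statements start on C#5, G#4, D4, moving down a 4th each time.
Statement 4 starts on A3 and keeps the same diatonic contour: A3 C#4 E4 D4.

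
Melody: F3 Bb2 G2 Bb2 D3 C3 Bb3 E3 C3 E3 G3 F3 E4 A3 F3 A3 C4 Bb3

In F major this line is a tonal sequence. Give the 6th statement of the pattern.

With a 6-note motive the entries are F3, Bb3, E4, each up a 4th from the previous.
Continuing the starts: A4 → D5 → G5.
Statement 6 starts on G5 and keeps the same diatonic contour: G5 C5 A4 C5 E5 D5.

G5 C5 A4 C5 E5 D5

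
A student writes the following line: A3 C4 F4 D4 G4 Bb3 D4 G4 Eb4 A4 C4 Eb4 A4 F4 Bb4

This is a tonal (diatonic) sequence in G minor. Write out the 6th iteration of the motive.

F4 A4 D5 Bb4 Eb5

Unit = 5 notes; the statements start on A3, Bb3, C4, moving up a 2nd each time.
Extending up a 2nd: D4 → Eb4 → F4.
So cell 6 is F4 A4 D5 Bb4 Eb5.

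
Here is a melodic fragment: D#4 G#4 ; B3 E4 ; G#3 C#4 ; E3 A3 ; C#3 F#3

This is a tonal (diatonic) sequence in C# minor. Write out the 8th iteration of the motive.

Taking 2-note groups, the heads are D#4, B3, G#3, E3, C#3: the pattern moves down a 3rd.
Carrying on: A2 → F#2 → D#2.
Statement 8 starts on D#2 and keeps the same diatonic contour: D#2 G#2.

D#2 G#2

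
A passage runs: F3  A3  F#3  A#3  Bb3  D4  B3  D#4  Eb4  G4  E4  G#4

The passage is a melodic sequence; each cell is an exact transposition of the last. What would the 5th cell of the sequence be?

Taking 4-note groups, the heads are F3, Bb3, Eb4: the pattern moves up a 4th.
Continuing the starts: Ab4 → Db5.
So cell 5 is Db5 F5 D5 F#5.

Db5 F5 D5 F#5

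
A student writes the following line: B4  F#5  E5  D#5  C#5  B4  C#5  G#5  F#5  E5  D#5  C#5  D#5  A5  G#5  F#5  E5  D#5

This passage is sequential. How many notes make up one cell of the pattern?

18 notes total. Splitting into 3 groups of 6:
B4 F#5 E5 D#5 C#5 B4 | C#5 G#5 F#5 E5 D#5 C#5 | D#5 A5 G#5 F#5 E5 D#5
Each cell is the previous one up a 2nd — so the unit is 6 notes.

6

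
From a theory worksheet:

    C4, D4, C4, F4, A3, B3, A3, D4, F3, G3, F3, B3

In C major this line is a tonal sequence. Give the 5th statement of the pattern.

The 4-note cells begin on C4, A3, F3 — each down a 3rd from the last.
Continuing the starts: D3 → B2.
Statement 5 starts on B2 and keeps the same diatonic contour: B2 C3 B2 E3.

B2 C3 B2 E3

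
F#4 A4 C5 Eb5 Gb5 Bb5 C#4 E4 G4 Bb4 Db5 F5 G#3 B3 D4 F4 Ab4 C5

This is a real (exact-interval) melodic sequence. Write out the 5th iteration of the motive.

Taking 6-note groups, the heads are F#4, C#4, G#3: the pattern moves down a 4th.
Continuing the starts: D#3 → A#2.
Statement 5 starts on A#2 and keeps the same exact contour: A#2 C#3 E3 G3 Bb3 D4.

A#2 C#3 E3 G3 Bb3 D4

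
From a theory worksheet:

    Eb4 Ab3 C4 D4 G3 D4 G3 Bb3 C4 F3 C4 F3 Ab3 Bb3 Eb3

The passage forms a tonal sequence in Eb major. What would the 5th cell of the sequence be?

Unit = 5 notes; the statements start on Eb4, D4, C4, moving down a 2nd each time.
Continuing the starts: Bb3 → Ab3.
From Ab3 the diatonic shape gives Ab3 D3 F3 G3 C3.

Ab3 D3 F3 G3 C3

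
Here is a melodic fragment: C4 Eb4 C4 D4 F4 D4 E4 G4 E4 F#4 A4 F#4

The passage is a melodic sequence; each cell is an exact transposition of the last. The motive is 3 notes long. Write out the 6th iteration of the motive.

Taking 3-note groups, the heads are C4, D4, E4, F#4: the pattern moves up a 2nd.
Continuing the starts: G#4 → A#4.
From A#4 the exact shape gives A#4 C#5 A#4.

A#4 C#5 A#4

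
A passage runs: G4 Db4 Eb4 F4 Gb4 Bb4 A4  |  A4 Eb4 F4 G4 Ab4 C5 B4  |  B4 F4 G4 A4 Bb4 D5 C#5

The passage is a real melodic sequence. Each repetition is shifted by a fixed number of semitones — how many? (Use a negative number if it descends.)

Unit = 7 notes; the statements start on G4, A4, B4, moving up a 2nd each time.
G4→A4 is 69 − 67 = 2 semitones.

2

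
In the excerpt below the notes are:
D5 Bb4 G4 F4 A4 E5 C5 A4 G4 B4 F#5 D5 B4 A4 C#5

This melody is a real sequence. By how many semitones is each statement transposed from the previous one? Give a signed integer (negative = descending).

2

Taking 5-note groups, the heads are D5, E5, F#5: the pattern moves up a 2nd.
D5 to E5 spans +2 semitones.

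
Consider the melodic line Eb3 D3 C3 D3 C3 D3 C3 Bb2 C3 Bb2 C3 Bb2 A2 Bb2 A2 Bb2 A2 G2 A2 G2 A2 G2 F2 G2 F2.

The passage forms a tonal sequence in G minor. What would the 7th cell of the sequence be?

F2 Eb2 D2 Eb2 D2

Unit = 5 notes; the statements start on Eb3, D3, C3, Bb2, A2, moving down a 2nd each time.
Carrying on: G2 → F2.
From F2 the diatonic shape gives F2 Eb2 D2 Eb2 D2.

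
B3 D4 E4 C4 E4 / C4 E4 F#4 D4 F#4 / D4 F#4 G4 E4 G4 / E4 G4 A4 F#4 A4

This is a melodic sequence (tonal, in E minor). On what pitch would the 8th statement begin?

B4

With a 5-note motive the entries are B3, C4, D4, E4, each up a 2nd from the previous.
Extending the heads up a 2nd: F#4 → G4 → A4 → B4.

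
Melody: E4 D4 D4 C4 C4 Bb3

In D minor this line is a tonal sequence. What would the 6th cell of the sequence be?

With a 2-note motive the entries are E4, D4, C4, each down a 2nd from the previous.
Continuing the starts: Bb3 → A3 → G3.
Statement 6 starts on G3 and keeps the same diatonic contour: G3 F3.

G3 F3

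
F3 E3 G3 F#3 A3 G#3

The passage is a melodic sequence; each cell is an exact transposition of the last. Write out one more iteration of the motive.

B3 A#3

The 2-note cells begin on F3, G3, A3 — each up a 2nd from the last.
Statement 4 starts on B3 and keeps the same exact contour: B3 A#3.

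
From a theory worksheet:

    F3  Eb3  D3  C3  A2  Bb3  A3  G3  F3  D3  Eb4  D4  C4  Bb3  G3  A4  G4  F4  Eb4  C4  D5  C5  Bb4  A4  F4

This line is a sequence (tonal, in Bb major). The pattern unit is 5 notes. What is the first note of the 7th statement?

C6

The 5-note cells begin on F3, Bb3, Eb4, A4, D5 — each up a 4th from the last.
Extending the heads up a 4th: G5 → C6.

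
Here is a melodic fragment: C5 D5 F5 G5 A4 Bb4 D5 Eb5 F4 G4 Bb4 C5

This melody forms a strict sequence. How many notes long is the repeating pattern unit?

4

12 notes total. Splitting into 3 groups of 4:
C5 D5 F5 G5 | A4 Bb4 D5 Eb5 | F4 G4 Bb4 C5
That's a consistent down a 3rd shift per cell, and no other grouping gives one.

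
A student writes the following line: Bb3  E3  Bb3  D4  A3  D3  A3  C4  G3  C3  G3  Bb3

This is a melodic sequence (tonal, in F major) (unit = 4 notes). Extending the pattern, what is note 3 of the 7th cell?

The unit is 4 notes. Position-3 pitches of the 3 shown cells: Bb3, A3, G3.
Carrying that down a 2nd forward: F3 → E3 → D3 → C3.

C3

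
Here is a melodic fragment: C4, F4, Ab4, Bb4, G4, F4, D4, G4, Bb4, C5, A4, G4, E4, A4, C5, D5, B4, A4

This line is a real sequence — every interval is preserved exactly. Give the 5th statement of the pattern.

G#4 C#5 E5 F#5 D#5 C#5

Unit = 6 notes; the statements start on C4, D4, E4, moving up a 2nd each time.
Carrying on: F#4 → G#4.
From G#4 the exact shape gives G#4 C#5 E5 F#5 D#5 C#5.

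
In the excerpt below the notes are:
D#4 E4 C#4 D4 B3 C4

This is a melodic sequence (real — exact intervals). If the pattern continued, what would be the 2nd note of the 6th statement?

With 2-note cells, note 2 of each statement runs E4, D4, C4.
Each moves down a 2nd. Continuing: Bb3 → Ab3 → Gb3.

Gb3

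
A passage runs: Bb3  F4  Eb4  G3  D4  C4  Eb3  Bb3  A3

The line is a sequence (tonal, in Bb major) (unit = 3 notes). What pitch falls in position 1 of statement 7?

With 3-note cells, note 1 of each statement runs Bb3, G3, Eb3.
Carrying that down a 3rd forward: C3 → A2 → F2 → D2.

D2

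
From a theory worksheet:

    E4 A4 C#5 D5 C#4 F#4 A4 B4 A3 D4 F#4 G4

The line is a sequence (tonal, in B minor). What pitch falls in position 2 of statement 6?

E3

The unit is 4 notes. Position-2 pitches of the 3 shown cells: A4, F#4, D4.
Carrying that down a 3rd forward: B3 → G3 → E3.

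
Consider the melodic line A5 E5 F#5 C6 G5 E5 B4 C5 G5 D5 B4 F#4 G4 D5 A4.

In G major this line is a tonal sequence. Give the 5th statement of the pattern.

Taking 5-note groups, the heads are A5, E5, B4: the pattern moves down a 4th.
Continuing the starts: F#4 → C4.
Statement 5 starts on C4 and keeps the same diatonic contour: C4 G3 A3 E4 B3.

C4 G3 A3 E4 B3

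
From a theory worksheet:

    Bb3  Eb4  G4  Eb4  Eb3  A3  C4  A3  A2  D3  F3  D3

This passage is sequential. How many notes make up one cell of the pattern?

Try groups of 4 (3 cells in 12 notes):
Bb3 Eb4 G4 Eb4 | Eb3 A3 C4 A3 | A2 D3 F3 D3
That's a consistent down a 5th shift per cell, and no other grouping gives one.

4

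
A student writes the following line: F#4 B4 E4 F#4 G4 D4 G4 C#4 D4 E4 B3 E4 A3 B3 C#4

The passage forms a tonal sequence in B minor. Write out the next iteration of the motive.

The 5-note cells begin on F#4, D4, B3 — each down a 3rd from the last.
So cell 4 is G3 C#4 F#3 G3 A3.

G3 C#4 F#3 G3 A3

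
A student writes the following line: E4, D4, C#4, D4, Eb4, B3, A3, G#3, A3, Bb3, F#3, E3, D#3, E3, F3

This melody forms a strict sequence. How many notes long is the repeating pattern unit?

15 notes total. Splitting into 3 groups of 5:
E4 D4 C#4 D4 Eb4 | B3 A3 G#3 A3 Bb3 | F#3 E3 D#3 E3 F3
That's a consistent down a 4th shift per cell, and no other grouping gives one.

5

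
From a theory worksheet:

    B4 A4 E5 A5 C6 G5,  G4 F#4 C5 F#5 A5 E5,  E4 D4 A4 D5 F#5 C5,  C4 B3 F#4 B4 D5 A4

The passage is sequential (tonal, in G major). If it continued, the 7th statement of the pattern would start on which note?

With a 6-note motive the entries are B4, G4, E4, C4, each down a 3rd from the previous.
Continuing: A3 → F#3 → D3. Statement 7 starts on D3.

D3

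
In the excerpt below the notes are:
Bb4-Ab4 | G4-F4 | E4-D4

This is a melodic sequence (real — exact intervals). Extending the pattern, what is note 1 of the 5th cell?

With 2-note cells, note 1 of each statement runs Bb4, G4, E4.
Each moves down a 3rd. Continuing: C#4 → A#3.

A#3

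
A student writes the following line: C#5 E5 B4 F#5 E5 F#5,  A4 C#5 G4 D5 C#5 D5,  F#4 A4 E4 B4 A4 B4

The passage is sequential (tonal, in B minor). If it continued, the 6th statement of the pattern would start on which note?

G3

Taking 6-note groups, the heads are C#5, A4, F#4: the pattern moves down a 3rd.
Extending the heads down a 3rd: D4 → B3 → G3.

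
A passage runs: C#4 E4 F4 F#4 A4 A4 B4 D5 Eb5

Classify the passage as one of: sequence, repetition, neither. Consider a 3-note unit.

Note 3 of cell 2 is A4; if this were a sequence it would be Bb4. No unit length gives a consistent transposition pattern.

neither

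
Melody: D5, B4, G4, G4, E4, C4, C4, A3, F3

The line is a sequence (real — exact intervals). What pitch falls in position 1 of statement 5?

The unit is 3 notes. Position-1 pitches of the 3 shown cells: D5, G4, C4.
Extending down a 5th: F3 → Bb2.

Bb2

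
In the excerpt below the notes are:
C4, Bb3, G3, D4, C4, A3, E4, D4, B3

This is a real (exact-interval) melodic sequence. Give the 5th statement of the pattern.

Taking 3-note groups, the heads are C4, D4, E4: the pattern moves up a 2nd.
Carrying on: F#4 → G#4.
Statement 5 starts on G#4 and keeps the same exact contour: G#4 F#4 D#4.

G#4 F#4 D#4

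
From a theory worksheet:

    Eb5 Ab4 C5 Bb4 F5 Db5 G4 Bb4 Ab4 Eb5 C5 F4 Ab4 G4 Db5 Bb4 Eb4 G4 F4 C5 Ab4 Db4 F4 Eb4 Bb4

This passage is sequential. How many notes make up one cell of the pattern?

Try groups of 5 (5 cells in 25 notes):
Eb5 Ab4 C5 Bb4 F5 | Db5 G4 Bb4 Ab4 Eb5 | C5 F4 Ab4 G4 Db5 | Bb4 Eb4 G4 F4 C5 | Ab4 Db4 F4 Eb4 Bb4
Every group is a transposition down a 2nd of the one before; no shorter unit works.

5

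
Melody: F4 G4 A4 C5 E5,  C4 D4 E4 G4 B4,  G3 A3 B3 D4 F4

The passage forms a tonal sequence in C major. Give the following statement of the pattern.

D3 E3 F3 A3 C4

Unit = 5 notes; the statements start on F4, C4, G3, moving down a 4th each time.
So cell 4 is D3 E3 F3 A3 C4.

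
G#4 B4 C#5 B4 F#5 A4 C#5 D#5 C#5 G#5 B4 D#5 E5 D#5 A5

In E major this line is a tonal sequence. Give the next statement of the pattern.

The 5-note cells begin on G#4, A4, B4 — each up a 2nd from the last.
So cell 4 is C#5 E5 F#5 E5 B5.

C#5 E5 F#5 E5 B5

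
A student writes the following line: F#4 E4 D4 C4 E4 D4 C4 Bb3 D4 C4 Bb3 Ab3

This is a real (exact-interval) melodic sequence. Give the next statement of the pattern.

C4 Bb3 Ab3 Gb3

Taking 4-note groups, the heads are F#4, E4, D4: the pattern moves down a 2nd.
Statement 4 starts on C4 and keeps the same exact contour: C4 Bb3 Ab3 Gb3.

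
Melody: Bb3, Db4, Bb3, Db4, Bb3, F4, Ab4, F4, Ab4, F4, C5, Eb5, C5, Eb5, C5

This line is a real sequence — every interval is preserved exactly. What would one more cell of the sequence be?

G5 Bb5 G5 Bb5 G5

Unit = 5 notes; the statements start on Bb3, F4, C5, moving up a 5th each time.
So cell 4 is G5 Bb5 G5 Bb5 G5.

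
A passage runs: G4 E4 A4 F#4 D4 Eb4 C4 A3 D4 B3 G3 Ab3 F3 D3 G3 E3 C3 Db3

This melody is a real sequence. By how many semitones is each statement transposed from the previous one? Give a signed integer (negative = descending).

-7

Taking 6-note groups, the heads are G4, C4, F3: the pattern moves down a 5th.
Counting half-steps from G4 to C4: -7.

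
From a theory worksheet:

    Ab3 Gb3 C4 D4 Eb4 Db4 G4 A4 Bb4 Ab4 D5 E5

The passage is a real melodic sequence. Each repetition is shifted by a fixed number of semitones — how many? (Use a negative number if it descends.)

7

With a 4-note motive the entries are Ab3, Eb4, Bb4, each up a 5th from the previous.
Ab3→Eb4 is 63 − 56 = 7 semitones.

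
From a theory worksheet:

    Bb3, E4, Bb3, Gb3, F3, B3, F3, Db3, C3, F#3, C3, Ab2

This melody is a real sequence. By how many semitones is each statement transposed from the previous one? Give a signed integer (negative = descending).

-5

The 4-note cells begin on Bb3, F3, C3 — each down a 4th from the last.
Bb3 to F3 spans -5 semitones.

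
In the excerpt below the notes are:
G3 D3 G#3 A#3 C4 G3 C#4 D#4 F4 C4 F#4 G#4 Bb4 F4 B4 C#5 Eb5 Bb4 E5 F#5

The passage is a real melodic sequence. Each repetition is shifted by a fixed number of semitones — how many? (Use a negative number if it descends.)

Taking 4-note groups, the heads are G3, C4, F4, Bb4, Eb5: the pattern moves up a 4th.
G3 to C4 spans +5 semitones.

5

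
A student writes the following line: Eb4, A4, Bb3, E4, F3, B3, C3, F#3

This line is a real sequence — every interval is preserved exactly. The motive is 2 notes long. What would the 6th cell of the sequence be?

D2 G#2

With a 2-note motive the entries are Eb4, Bb3, F3, C3, each down a 4th from the previous.
Continuing the starts: G2 → D2.
From D2 the exact shape gives D2 G#2.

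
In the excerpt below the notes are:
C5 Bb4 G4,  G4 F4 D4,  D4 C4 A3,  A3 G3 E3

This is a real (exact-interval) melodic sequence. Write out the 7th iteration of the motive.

The 3-note cells begin on C5, G4, D4, A3 — each down a 4th from the last.
Extending down a 4th: E3 → B2 → F#2.
From F#2 the exact shape gives F#2 E2 C#2.

F#2 E2 C#2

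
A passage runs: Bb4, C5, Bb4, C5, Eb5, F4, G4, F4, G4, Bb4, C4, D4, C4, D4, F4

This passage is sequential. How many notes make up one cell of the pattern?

5

There are 15 notes; a 5-note unit gives 3 cells:
Bb4 C5 Bb4 C5 Eb5 | F4 G4 F4 G4 Bb4 | C4 D4 C4 D4 F4
Each cell is the previous one down a 4th — so the unit is 5 notes.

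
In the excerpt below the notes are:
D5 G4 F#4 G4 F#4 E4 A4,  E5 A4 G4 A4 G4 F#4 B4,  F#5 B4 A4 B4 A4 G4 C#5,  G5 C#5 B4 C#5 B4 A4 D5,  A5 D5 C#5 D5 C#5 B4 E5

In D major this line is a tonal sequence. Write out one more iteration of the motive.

B5 E5 D5 E5 D5 C#5 F#5

Taking 7-note groups, the heads are D5, E5, F#5, G5, A5: the pattern moves up a 2nd.
From B5 the diatonic shape gives B5 E5 D5 E5 D5 C#5 F#5.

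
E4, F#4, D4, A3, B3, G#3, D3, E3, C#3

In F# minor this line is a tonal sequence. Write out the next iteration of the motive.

With a 3-note motive the entries are E4, A3, D3, each down a 5th from the previous.
Statement 4 starts on G#2 and keeps the same diatonic contour: G#2 A2 F#2.

G#2 A2 F#2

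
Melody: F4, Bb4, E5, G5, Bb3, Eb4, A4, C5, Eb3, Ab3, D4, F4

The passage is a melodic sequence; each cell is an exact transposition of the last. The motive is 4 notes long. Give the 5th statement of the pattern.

With a 4-note motive the entries are F4, Bb3, Eb3, each down a 5th from the previous.
Extending down a 5th: Ab2 → Db2.
So cell 5 is Db2 Gb2 C3 Eb3.

Db2 Gb2 C3 Eb3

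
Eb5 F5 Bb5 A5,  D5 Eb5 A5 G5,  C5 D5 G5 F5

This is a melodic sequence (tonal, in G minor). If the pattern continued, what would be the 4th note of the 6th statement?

With 4-note cells, note 4 of each statement runs A5, G5, F5.
Each moves down a 2nd. Continuing: Eb5 → D5 → C5.

C5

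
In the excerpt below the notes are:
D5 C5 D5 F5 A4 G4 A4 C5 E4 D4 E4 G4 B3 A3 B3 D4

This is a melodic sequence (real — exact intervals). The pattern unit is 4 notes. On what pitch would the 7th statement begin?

Taking 4-note groups, the heads are D5, A4, E4, B3: the pattern moves down a 4th.
Continuing: F#3 → C#3 → G#2. Statement 7 starts on G#2.

G#2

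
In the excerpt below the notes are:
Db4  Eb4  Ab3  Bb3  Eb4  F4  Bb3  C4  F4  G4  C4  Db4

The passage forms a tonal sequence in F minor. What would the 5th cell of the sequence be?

Ab4 Bb4 Eb4 F4

With a 4-note motive the entries are Db4, Eb4, F4, each up a 2nd from the previous.
Continuing the starts: G4 → Ab4.
So cell 5 is Ab4 Bb4 Eb4 F4.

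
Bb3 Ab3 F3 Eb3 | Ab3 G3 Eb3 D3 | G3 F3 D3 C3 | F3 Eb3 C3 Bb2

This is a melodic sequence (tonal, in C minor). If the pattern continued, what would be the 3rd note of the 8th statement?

F2

The unit is 4 notes. Position-3 pitches of the 4 shown cells: F3, Eb3, D3, C3.
Carrying that down a 2nd forward: Bb2 → Ab2 → G2 → F2.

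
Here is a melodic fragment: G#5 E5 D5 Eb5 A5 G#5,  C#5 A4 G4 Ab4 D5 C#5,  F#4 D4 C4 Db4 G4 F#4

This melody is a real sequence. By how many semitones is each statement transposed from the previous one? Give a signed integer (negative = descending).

-7

Unit = 6 notes; the statements start on G#5, C#5, F#4, moving down a 5th each time.
G#5 to C#5 spans -7 semitones.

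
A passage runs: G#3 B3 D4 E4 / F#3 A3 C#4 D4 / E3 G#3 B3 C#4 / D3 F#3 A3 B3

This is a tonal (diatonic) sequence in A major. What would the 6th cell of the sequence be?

B2 D3 F#3 G#3

Taking 4-note groups, the heads are G#3, F#3, E3, D3: the pattern moves down a 2nd.
Continuing the starts: C#3 → B2.
So cell 6 is B2 D3 F#3 G#3.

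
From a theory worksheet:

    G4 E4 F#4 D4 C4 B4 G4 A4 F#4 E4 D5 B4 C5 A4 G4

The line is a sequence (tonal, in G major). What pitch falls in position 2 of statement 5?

With 5-note cells, note 2 of each statement runs E4, G4, B4.
Each moves up a 3rd. Continuing: D5 → F#5.

F#5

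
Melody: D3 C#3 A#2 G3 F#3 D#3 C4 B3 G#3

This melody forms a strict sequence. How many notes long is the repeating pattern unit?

3

9 notes total. Splitting into 3 groups of 3:
D3 C#3 A#2 | G3 F#3 D#3 | C4 B3 G#3
That's a consistent up a 4th shift per cell, and no other grouping gives one.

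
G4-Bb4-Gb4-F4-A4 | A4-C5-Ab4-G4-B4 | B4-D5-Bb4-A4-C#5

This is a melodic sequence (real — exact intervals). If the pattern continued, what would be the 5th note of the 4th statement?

D#5

The unit is 5 notes. Position-5 pitches of the 3 shown cells: A4, B4, C#5.
Each moves up a 2nd; the next is D#5.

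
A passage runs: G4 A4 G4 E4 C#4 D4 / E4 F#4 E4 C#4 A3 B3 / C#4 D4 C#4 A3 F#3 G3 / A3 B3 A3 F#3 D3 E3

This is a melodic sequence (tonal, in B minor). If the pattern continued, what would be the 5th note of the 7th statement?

The unit is 6 notes. Position-5 pitches of the 4 shown cells: C#4, A3, F#3, D3.
Each moves down a 3rd. Continuing: B2 → G2 → E2.

E2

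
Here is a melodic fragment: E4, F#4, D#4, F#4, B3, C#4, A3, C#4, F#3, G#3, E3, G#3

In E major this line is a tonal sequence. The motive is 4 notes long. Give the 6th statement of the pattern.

D#2 E2 C#2 E2

The 4-note cells begin on E4, B3, F#3 — each down a 4th from the last.
Carrying on: C#3 → G#2 → D#2.
From D#2 the diatonic shape gives D#2 E2 C#2 E2.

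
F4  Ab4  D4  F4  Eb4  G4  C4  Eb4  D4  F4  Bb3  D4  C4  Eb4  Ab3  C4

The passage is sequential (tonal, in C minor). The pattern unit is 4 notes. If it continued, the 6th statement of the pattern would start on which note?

With a 4-note motive the entries are F4, Eb4, D4, C4, each down a 2nd from the previous.
Extending the heads down a 2nd: Bb3 → Ab3.

Ab3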